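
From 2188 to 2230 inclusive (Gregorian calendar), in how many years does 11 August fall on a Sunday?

6

Track 11 August's weekday year by year (advancing +1, or +2 across a Feb 29):
  2188: Mon  2189: Tue (+1)  2190: Wed (+1)  2191: Thu (+1)  2192: Sat (+2)
  2193: Sun (+1) ✓  2194: Mon (+1)  2195: Tue (+1)  2196: Thu (+2)  2197: Fri (+1)
  2198: Sat (+1)  2199: Sun (+1) ✓  2200: Mon (+1)  2201: Tue (+1)  … (15 more years) …
  2217: Mon (+1)  2218: Tue (+1)  2219: Wed (+1)  2220: Fri (+2)  2221: Sat (+1)
  2222: Sun (+1) ✓  2223: Mon (+1)  2224: Wed (+2)  2225: Thu (+1)  2226: Fri (+1)
  2227: Sat (+1)  2228: Mon (+2)  2229: Tue (+1)  2230: Wed (+1)
Sunday years: 2193, 2199, 2205, 2211, 2216, 2222 — 6 in total.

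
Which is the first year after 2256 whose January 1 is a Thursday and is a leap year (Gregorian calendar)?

2280

Jan 1 advances by 2 weekdays after a leap year and by 1 after a common year.
2256: Jan 1 is Tuesday (leap).
2257: Thursday
2258: Friday
2259: Saturday
2260: Sunday (leap)
2261: Tuesday
2262: Wednesday
2263: Thursday
2264: Friday (leap)
2265: Sunday
2266: Monday
2267: Tuesday
2268: Wednesday (leap)
2269: Friday
2270: Saturday
2271: Sunday
2272: Monday (leap)
2273: Wednesday
2274: Thursday
2275: Friday
2276: Saturday (leap)
2277: Monday
2278: Tuesday
2279: Wednesday
2280: Thursday (leap)
2280 begins on a Thursday and is a leap year.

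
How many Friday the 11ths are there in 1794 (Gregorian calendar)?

2

Check the 11th of each month of 1794: Jan 11: Sat, Feb 11: Tue, Mar 11: Tue, Apr 11: Fri, May 11: Sun, Jun 11: Wed, Jul 11: Fri, Aug 11: Mon, Sep 11: Thu, Oct 11: Sat, Nov 11: Tue, Dec 11: Thu.
Friday occurs in April, July — 2 months.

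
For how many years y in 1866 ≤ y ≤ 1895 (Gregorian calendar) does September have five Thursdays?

8

September has 30 days; it has five Thursdays when Thursday falls among the first (month-length − 28) days — i.e. when September 1 is one of Thursday/Wednesday.
September 1 by year: 1866:Sat 1867:Sun 1868:Tue 1869:Wed✓ 1870:Thu✓ 1871:Fri 1872:Sun 1873:Mon 1874:Tue 1875:Wed✓ 1876:Fri 1877:Sat 1878:Sun 1879:Mon 1880:Wed✓ 1881:Thu✓ 1882:Fri 1883:Sat 1884:Mon 1885:Tue 1886:Wed✓ 1887:Thu✓ 1888:Sat 1889:Sun 1890:Mon 1891:Tue 1892:Thu✓ 1893:Fri 1894:Sat 1895:Sun
Years with five Thursdays: 1869, 1870, 1875, 1880, 1881, 1886, 1887, 1892 → 8.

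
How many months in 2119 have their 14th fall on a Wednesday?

Check the 14th of each month of 2119: Jan 14: Sat, Feb 14: Tue, Mar 14: Tue, Apr 14: Fri, May 14: Sun, Jun 14: Wed, Jul 14: Fri, Aug 14: Mon, Sep 14: Thu, Oct 14: Sat, Nov 14: Tue, Dec 14: Thu.
Wednesday occurs in June — 1 month.

1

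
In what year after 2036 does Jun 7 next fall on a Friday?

From one year to the next, a fixed date's weekday advances by 1, or by 2 when a Feb 29 lies between the two dates.
2036: June 7 is Saturday.
2037: Sunday (+1)
2038: Monday (+1)
2039: Tuesday (+1)
2040: Thursday (+2)
2041: Friday (+1)
Jun 7 falls on a Friday in 2041.

2041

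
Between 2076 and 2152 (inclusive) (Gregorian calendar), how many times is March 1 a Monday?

Track March 1's weekday year by year (advancing +1, or +2 across a Feb 29):
  2076: Sun  2077: Mon (+1) ✓  2078: Tue (+1)  2079: Wed (+1)  2080: Fri (+2)
  2081: Sat (+1)  2082: Sun (+1)  2083: Mon (+1) ✓  2084: Wed (+2)  2085: Thu (+1)
  2086: Fri (+1)  2087: Sat (+1)  2088: Mon (+2) ✓  2089: Tue (+1)  … (49 more years) …
  2139: Sun (+1)  2140: Tue (+2)  2141: Wed (+1)  2142: Thu (+1)  2143: Fri (+1)
  2144: Sun (+2)  2145: Mon (+1) ✓  2146: Tue (+1)  2147: Wed (+1)  2148: Fri (+2)
  2149: Sat (+1)  2150: Sun (+1)  2151: Mon (+1) ✓  2152: Wed (+2)
Monday years: 2077, 2083, 2088, 2094, 2100, 2106, 2117, 2123, 2128, 2134, 2145, 2151 — 12 in total.

12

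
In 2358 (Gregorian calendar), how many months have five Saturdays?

A month of length L has five Saturdays iff its first Saturday is on day ≤ L−28 (so day 1–3 in a 31-day month, 1–2 in a 30-day month, day 1 in a leap February).
Checking each month of 2358: Jan starts Wed (31d); Feb starts Sat (28d); Mar starts Sat (31d) ✓; Apr starts Tue (30d); May starts Thu (31d) ✓; Jun starts Sun (30d); Jul starts Tue (31d); Aug starts Fri (31d) ✓; Sep starts Mon (30d); Oct starts Wed (31d); Nov starts Sat (30d) ✓; Dec starts Mon (31d).
Five-Saturday months: March, May, August, November → 4.

4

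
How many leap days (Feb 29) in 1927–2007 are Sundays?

3

Leap years in 1927–2007: 20 of them.
Feb 29 weekday advances by 5 (mod 7) from one leap year to the next four years later (or differs when a century non-leap intervenes).
Leap-day weekdays: 1928:Wed 1932:Mon 1936:Sat 1940:Thu 1944:Tue 1948:Sun✓ 1952:Fri 1956:Wed 1960:Mon 1964:Sat 1968:Thu 1972:Tue 1976:Sun✓ 1980:Fri 1984:Wed 1988:Mon 1992:Sat 1996:Thu 2000:Tue 2004:Sun✓
Sunday: 1948, 1976, 2004 → 3.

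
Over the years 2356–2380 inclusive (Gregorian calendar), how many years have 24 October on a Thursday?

Track 24 October's weekday year by year (advancing +1, or +2 across a Feb 29):
  2356: Wed  2357: Thu (+1) ✓  2358: Fri (+1)  2359: Sat (+1)  2360: Mon (+2)
  2361: Tue (+1)  2362: Wed (+1)  2363: Thu (+1) ✓  2364: Sat (+2)  2365: Sun (+1)
  2366: Mon (+1)  2367: Tue (+1)  2368: Thu (+2) ✓  2369: Fri (+1)  2370: Sat (+1)
  2371: Sun (+1)  2372: Tue (+2)  2373: Wed (+1)  2374: Thu (+1) ✓  2375: Fri (+1)
  2376: Sun (+2)  2377: Mon (+1)  2378: Tue (+1)  2379: Wed (+1)  2380: Fri (+2)
Thursday years: 2357, 2363, 2368, 2374 — 4 in total.

4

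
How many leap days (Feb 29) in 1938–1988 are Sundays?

2

Leap years in 1938–1988: 13 of them.
Feb 29 weekday advances by 5 (mod 7) from one leap year to the next four years later (or differs when a century non-leap intervenes).
Leap-day weekdays: 1940:Thu 1944:Tue 1948:Sun✓ 1952:Fri 1956:Wed 1960:Mon 1964:Sat 1968:Thu 1972:Tue 1976:Sun✓ 1980:Fri 1984:Wed 1988:Mon
Sunday: 1948, 1976 → 2.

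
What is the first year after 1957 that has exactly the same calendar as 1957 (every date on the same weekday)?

1963

Two years share a calendar iff Jan 1 falls on the same weekday and both are leap or both are common. 1957: Jan 1 is Tuesday, common year.
1958: Jan 1 Wednesday, common
1959: Jan 1 Thursday, common
1960: Jan 1 Friday, leap
1961: Jan 1 Sunday, common
1962: Jan 1 Monday, common
1963: Jan 1 Tuesday, common
1963 matches on both conditions.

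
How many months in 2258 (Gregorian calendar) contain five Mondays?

4

A month of length L has five Mondays iff its first Monday is on day ≤ L−28 (so day 1–3 in a 31-day month, 1–2 in a 30-day month, day 1 in a leap February).
Checking each month of 2258: Jan starts Fri (31d); Feb starts Mon (28d); Mar starts Mon (31d) ✓; Apr starts Thu (30d); May starts Sat (31d) ✓; Jun starts Tue (30d); Jul starts Thu (31d); Aug starts Sun (31d) ✓; Sep starts Wed (30d); Oct starts Fri (31d); Nov starts Mon (30d) ✓; Dec starts Wed (31d).
Five-Monday months: March, May, August, November → 4.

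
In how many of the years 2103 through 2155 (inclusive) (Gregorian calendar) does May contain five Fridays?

24

May has 31 days; it has five Fridays when Friday falls among the first (month-length − 28) days — i.e. when May 1 is one of Friday/Thursday/Wednesday.
May 1 by year: 2103:Tue 2104:Thu✓ 2105:Fri✓ 2106:Sat 2107:Sun 2108:Tue 2109:Wed✓ 2110:Thu✓ 2111:Fri✓ 2112:Sun 2113:Mon 2114:Tue 2115:Wed✓ 2116:Fri✓ 2117:Sat …(23 more)… 2141:Mon 2142:Tue 2143:Wed✓ 2144:Fri✓ 2145:Sat 2146:Sun 2147:Mon 2148:Wed✓ 2149:Thu✓ 2150:Fri✓ 2151:Sat 2152:Mon 2153:Tue 2154:Wed✓ 2155:Thu✓
Years with five Fridays: 2104, 2105, 2109, 2110, 2111, 2115, 2116, 2120, 2121, 2122, 2126, 2127, 2132, 2133, 2137, 2138, 2139, 2143, 2144, 2148, 2149, 2150, 2154, 2155 → 24.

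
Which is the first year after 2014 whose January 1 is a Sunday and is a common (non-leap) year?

Jan 1 advances by 2 weekdays after a leap year and by 1 after a common year.
2014: Jan 1 is Wednesday.
2015: Thursday
2016: Friday (leap)
2017: Sunday
2017 begins on a Sunday and is a common year.

2017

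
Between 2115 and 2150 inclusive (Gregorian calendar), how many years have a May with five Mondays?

May has 31 days; it has five Mondays when Monday falls among the first (month-length − 28) days — i.e. when May 1 is one of Monday/Sunday/Saturday.
May 1 by year: 2115:Wed 2116:Fri 2117:Sat✓ 2118:Sun✓ 2119:Mon✓ 2120:Wed 2121:Thu 2122:Fri 2123:Sat✓ 2124:Mon✓ 2125:Tue 2126:Wed 2127:Thu 2128:Sat✓ 2129:Sun✓ …(6 more)… 2136:Tue 2137:Wed 2138:Thu 2139:Fri 2140:Sun✓ 2141:Mon✓ 2142:Tue 2143:Wed 2144:Fri 2145:Sat✓ 2146:Sun✓ 2147:Mon✓ 2148:Wed 2149:Thu 2150:Fri
Years with five Mondays: 2117, 2118, 2119, 2123, 2124, 2128, 2129, 2130, 2134, 2135, 2140, 2141, 2145, 2146, 2147 → 15.

15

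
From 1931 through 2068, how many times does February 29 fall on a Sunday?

5

Leap years in 1931–2068: 35 of them.
Feb 29 weekday advances by 5 (mod 7) from one leap year to the next four years later (or differs when a century non-leap intervenes).
Leap-day weekdays: 1932:Mon 1936:Sat 1940:Thu 1944:Tue 1948:Sun✓ 1952:Fri 1956:Wed 1960:Mon 1964:Sat 1968:Thu 1972:Tue 1976:Sun✓ 1980:Fri …(9 more)… 2020:Sat 2024:Thu 2028:Tue 2032:Sun✓ 2036:Fri 2040:Wed 2044:Mon 2048:Sat 2052:Thu 2056:Tue 2060:Sun✓ 2064:Fri 2068:Wed
Sunday: 1948, 1976, 2004, 2032, 2060 → 5.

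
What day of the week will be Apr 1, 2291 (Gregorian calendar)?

January 1, 2291 is a Thursday.
April 1 is day 91 of the year, i.e. 90 days after Jan 1.
90 mod 7 = 6, so advance 6 weekdays from Thursday: Wednesday.

Wednesday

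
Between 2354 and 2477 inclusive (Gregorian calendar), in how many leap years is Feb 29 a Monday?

5

Leap years in 2354–2477: 31 of them.
Feb 29 weekday advances by 5 (mod 7) from one leap year to the next four years later (or differs when a century non-leap intervenes).
Leap-day weekdays: 2356:Wed 2360:Mon✓ 2364:Sat 2368:Thu 2372:Tue 2376:Sun 2380:Fri 2384:Wed 2388:Mon✓ 2392:Sat 2396:Thu 2400:Tue 2404:Sun …(5 more)… 2428:Tue 2432:Sun 2436:Fri 2440:Wed 2444:Mon✓ 2448:Sat 2452:Thu 2456:Tue 2460:Sun 2464:Fri 2468:Wed 2472:Mon✓ 2476:Sat
Monday: 2360, 2388, 2416, 2444, 2472 → 5.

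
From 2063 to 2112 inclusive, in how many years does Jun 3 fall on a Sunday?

Track Jun 3's weekday year by year (advancing +1, or +2 across a Feb 29):
  2063: Sun ✓  2064: Tue (+2)  2065: Wed (+1)  2066: Thu (+1)  2067: Fri (+1)
  2068: Sun (+2) ✓  2069: Mon (+1)  2070: Tue (+1)  2071: Wed (+1)  2072: Fri (+2)
  2073: Sat (+1)  2074: Sun (+1) ✓  2075: Mon (+1)  2076: Wed (+2)  … (22 more years) …
  2099: Wed (+1)  2100: Thu (+1)  2101: Fri (+1)  2102: Sat (+1)  2103: Sun (+1) ✓
  2104: Tue (+2)  2105: Wed (+1)  2106: Thu (+1)  2107: Fri (+1)  2108: Sun (+2) ✓
  2109: Mon (+1)  2110: Tue (+1)  2111: Wed (+1)  2112: Fri (+2)
Sunday years: 2063, 2068, 2074, 2085, 2091, 2096, 2103, 2108 — 8 in total.

8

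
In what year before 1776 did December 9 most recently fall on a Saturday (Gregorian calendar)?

From one year to the next, a fixed date's weekday advances by 1, or by 2 when a Feb 29 lies between the two dates.
1776: December 9 is Monday.
1775: Saturday (−2)
December 9 falls on a Saturday in 1775.

1775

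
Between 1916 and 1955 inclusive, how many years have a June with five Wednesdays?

June has 30 days; it has five Wednesdays when Wednesday falls among the first (month-length − 28) days — i.e. when June 1 is one of Wednesday/Tuesday.
June 1 by year: 1916:Thu 1917:Fri 1918:Sat 1919:Sun 1920:Tue✓ 1921:Wed✓ 1922:Thu 1923:Fri 1924:Sun 1925:Mon 1926:Tue✓ 1927:Wed✓ 1928:Fri 1929:Sat 1930:Sun …(10 more)… 1941:Sun 1942:Mon 1943:Tue✓ 1944:Thu 1945:Fri 1946:Sat 1947:Sun 1948:Tue✓ 1949:Wed✓ 1950:Thu 1951:Fri 1952:Sun 1953:Mon 1954:Tue✓ 1955:Wed✓
Years with five Wednesdays: 1920, 1921, 1926, 1927, 1932, 1937, 1938, 1943, 1948, 1949, 1954, 1955 → 12.

12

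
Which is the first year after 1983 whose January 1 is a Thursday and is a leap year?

2004

Jan 1 advances by 2 weekdays after a leap year and by 1 after a common year.
1983: Jan 1 is Saturday.
1984: Sunday (leap)
1985: Tuesday
1986: Wednesday
1987: Thursday
1988: Friday (leap)
1989: Sunday
1990: Monday
1991: Tuesday
1992: Wednesday (leap)
1993: Friday
1994: Saturday
1995: Sunday
1996: Monday (leap)
1997: Wednesday
1998: Thursday
1999: Friday
2000: Saturday (leap)
2001: Monday
2002: Tuesday
2003: Wednesday
2004: Thursday (leap)
2004 begins on a Thursday and is a leap year.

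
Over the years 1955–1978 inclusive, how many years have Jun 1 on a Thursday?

Track Jun 1's weekday year by year (advancing +1, or +2 across a Feb 29):
  1955: Wed  1956: Fri (+2)  1957: Sat (+1)  1958: Sun (+1)  1959: Mon (+1)
  1960: Wed (+2)  1961: Thu (+1) ✓  1962: Fri (+1)  1963: Sat (+1)  1964: Mon (+2)
  1965: Tue (+1)  1966: Wed (+1)  1967: Thu (+1) ✓  1968: Sat (+2)  1969: Sun (+1)
  1970: Mon (+1)  1971: Tue (+1)  1972: Thu (+2) ✓  1973: Fri (+1)  1974: Sat (+1)
  1975: Sun (+1)  1976: Tue (+2)  1977: Wed (+1)  1978: Thu (+1) ✓
Thursday years: 1961, 1967, 1972, 1978 — 4 in total.

4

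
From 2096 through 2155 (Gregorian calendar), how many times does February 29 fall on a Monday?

Leap years in 2096–2155: 14 of them.
Feb 29 weekday advances by 5 (mod 7) from one leap year to the next four years later (or differs when a century non-leap intervenes).
Leap-day weekdays: 2096:Wed 2104:Fri 2108:Wed 2112:Mon✓ 2116:Sat 2120:Thu 2124:Tue 2128:Sun 2132:Fri 2136:Wed 2140:Mon✓ 2144:Sat 2148:Thu 2152:Tue
Monday: 2112, 2140 → 2.

2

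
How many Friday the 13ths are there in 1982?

1

Check the 13th of each month of 1982: Jan 13: Wed, Feb 13: Sat, Mar 13: Sat, Apr 13: Tue, May 13: Thu, Jun 13: Sun, Jul 13: Tue, Aug 13: Fri, Sep 13: Mon, Oct 13: Wed, Nov 13: Sat, Dec 13: Mon.
Friday occurs in August — 1 month.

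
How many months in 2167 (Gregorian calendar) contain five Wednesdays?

A month of length L has five Wednesdays iff its first Wednesday is on day ≤ L−28 (so day 1–3 in a 31-day month, 1–2 in a 30-day month, day 1 in a leap February).
Checking each month of 2167: Jan starts Thu (31d); Feb starts Sun (28d); Mar starts Sun (31d); Apr starts Wed (30d) ✓; May starts Fri (31d); Jun starts Mon (30d); Jul starts Wed (31d) ✓; Aug starts Sat (31d); Sep starts Tue (30d) ✓; Oct starts Thu (31d); Nov starts Sun (30d); Dec starts Tue (31d) ✓.
Five-Wednesday months: April, July, September, December → 4.

4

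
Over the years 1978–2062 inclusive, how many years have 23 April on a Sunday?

13

Track 23 April's weekday year by year (advancing +1, or +2 across a Feb 29):
  1978: Sun ✓  1979: Mon (+1)  1980: Wed (+2)  1981: Thu (+1)  1982: Fri (+1)
  1983: Sat (+1)  1984: Mon (+2)  1985: Tue (+1)  1986: Wed (+1)  1987: Thu (+1)
  1988: Sat (+2)  1989: Sun (+1) ✓  1990: Mon (+1)  1991: Tue (+1)  … (57 more years) …
  2049: Fri (+1)  2050: Sat (+1)  2051: Sun (+1) ✓  2052: Tue (+2)  2053: Wed (+1)
  2054: Thu (+1)  2055: Fri (+1)  2056: Sun (+2) ✓  2057: Mon (+1)  2058: Tue (+1)
  2059: Wed (+1)  2060: Fri (+2)  2061: Sat (+1)  2062: Sun (+1) ✓
Sunday years: 1978, 1989, 1995, 2000, 2006, 2017, 2023, 2028, 2034, 2045, 2051, 2056, 2062 — 13 in total.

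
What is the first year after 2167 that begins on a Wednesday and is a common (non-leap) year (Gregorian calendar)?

Jan 1 advances by 2 weekdays after a leap year and by 1 after a common year.
2167: Jan 1 is Thursday.
2168: Friday (leap)
2169: Sunday
2170: Monday
2171: Tuesday
2172: Wednesday (leap)
2173: Friday
2174: Saturday
2175: Sunday
2176: Monday (leap)
2177: Wednesday
2177 begins on a Wednesday and is a common year.

2177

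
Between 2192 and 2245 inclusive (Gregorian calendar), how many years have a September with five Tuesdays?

16

September has 30 days; it has five Tuesdays when Tuesday falls among the first (month-length − 28) days — i.e. when September 1 is one of Tuesday/Monday.
September 1 by year: 2192:Sat 2193:Sun 2194:Mon✓ 2195:Tue✓ 2196:Thu 2197:Fri 2198:Sat 2199:Sun 2200:Mon✓ 2201:Tue✓ 2202:Wed 2203:Thu 2204:Sat 2205:Sun 2206:Mon✓ …(24 more)… 2231:Thu 2232:Sat 2233:Sun 2234:Mon✓ 2235:Tue✓ 2236:Thu 2237:Fri 2238:Sat 2239:Sun 2240:Tue✓ 2241:Wed 2242:Thu 2243:Fri 2244:Sun 2245:Mon✓
Years with five Tuesdays: 2194, 2195, 2200, 2201, 2206, 2207, 2212, 2217, 2218, 2223, 2228, 2229, 2234, 2235, 2240, 2245 → 16.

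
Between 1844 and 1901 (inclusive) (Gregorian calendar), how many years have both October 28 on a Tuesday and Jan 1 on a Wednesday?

Check each year's weekday for October 28 and Jan 1:
  1844: Mon/Mon  1845: Tue/Wed ✓  1846: Wed/Thu  1847: Thu/Fri  1848: Sat/Sat  1849: Sun/Mon  1850: Mon/Tue  1851: Tue/Wed ✓  1852: Thu/Thu  1853: Fri/Sat  1854: Sat/Sun  1855: Sun/Mon  1856: Tue/Tue  1857: Wed/Thu  …(30 more)…  1888: Sun/Sun  1889: Mon/Tue  1890: Tue/Wed ✓  1891: Wed/Thu  1892: Fri/Fri  1893: Sat/Sun  1894: Sun/Mon  1895: Mon/Tue  1896: Wed/Wed  1897: Thu/Fri  1898: Fri/Sat  1899: Sat/Sun  1900: Sun/Mon  1901: Mon/Tue
Both conditions hold in: 1845, 1851, 1862, 1873, 1879, 1890 — 6.

6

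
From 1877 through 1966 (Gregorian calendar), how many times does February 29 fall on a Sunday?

Leap years in 1877–1966: 21 of them.
Feb 29 weekday advances by 5 (mod 7) from one leap year to the next four years later (or differs when a century non-leap intervenes).
Leap-day weekdays: 1880:Sun✓ 1884:Fri 1888:Wed 1892:Mon 1896:Sat 1904:Mon 1908:Sat 1912:Thu 1916:Tue 1920:Sun✓ 1924:Fri 1928:Wed 1932:Mon 1936:Sat 1940:Thu 1944:Tue 1948:Sun✓ 1952:Fri 1956:Wed 1960:Mon 1964:Sat
Sunday: 1880, 1920, 1948 → 3.

3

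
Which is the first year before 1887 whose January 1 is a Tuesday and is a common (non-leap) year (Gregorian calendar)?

1878

Jan 1 advances by 2 weekdays after a leap year and by 1 after a common year.
1887: Jan 1 is Saturday.
1886: Friday
1885: Thursday
1884: Tuesday (leap)
1883: Monday
1882: Sunday
1881: Saturday
1880: Thursday (leap)
1879: Wednesday
1878: Tuesday
1878 begins on a Tuesday and is a common year.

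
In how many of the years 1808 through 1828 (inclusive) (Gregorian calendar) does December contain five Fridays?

December has 31 days; it has five Fridays when Friday falls among the first (month-length − 28) days — i.e. when December 1 is one of Friday/Thursday/Wednesday.
December 1 by year: 1808:Thu✓ 1809:Fri✓ 1810:Sat 1811:Sun 1812:Tue 1813:Wed✓ 1814:Thu✓ 1815:Fri✓ 1816:Sun 1817:Mon 1818:Tue 1819:Wed✓ 1820:Fri✓ 1821:Sat 1822:Sun 1823:Mon 1824:Wed✓ 1825:Thu✓ 1826:Fri✓ 1827:Sat 1828:Mon
Years with five Fridays: 1808, 1809, 1813, 1814, 1815, 1819, 1820, 1824, 1825, 1826 → 10.

10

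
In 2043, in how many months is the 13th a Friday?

3

Check the 13th of each month of 2043: Jan 13: Tue, Feb 13: Fri, Mar 13: Fri, Apr 13: Mon, May 13: Wed, Jun 13: Sat, Jul 13: Mon, Aug 13: Thu, Sep 13: Sun, Oct 13: Tue, Nov 13: Fri, Dec 13: Sun.
Friday occurs in February, March, November — 3 months.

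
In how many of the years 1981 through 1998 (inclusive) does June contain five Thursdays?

5

June has 30 days; it has five Thursdays when Thursday falls among the first (month-length − 28) days — i.e. when June 1 is one of Thursday/Wednesday.
June 1 by year: 1981:Mon 1982:Tue 1983:Wed✓ 1984:Fri 1985:Sat 1986:Sun 1987:Mon 1988:Wed✓ 1989:Thu✓ 1990:Fri 1991:Sat 1992:Mon 1993:Tue 1994:Wed✓ 1995:Thu✓ 1996:Sat 1997:Sun 1998:Mon
Years with five Thursdays: 1983, 1988, 1989, 1994, 1995 → 5.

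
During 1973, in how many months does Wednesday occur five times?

4

A month of length L has five Wednesdays iff its first Wednesday is on day ≤ L−28 (so day 1–3 in a 31-day month, 1–2 in a 30-day month, day 1 in a leap February).
Checking each month of 1973: Jan starts Mon (31d) ✓; Feb starts Thu (28d); Mar starts Thu (31d); Apr starts Sun (30d); May starts Tue (31d) ✓; Jun starts Fri (30d); Jul starts Sun (31d); Aug starts Wed (31d) ✓; Sep starts Sat (30d); Oct starts Mon (31d) ✓; Nov starts Thu (30d); Dec starts Sat (31d).
Five-Wednesday months: January, May, August, October → 4.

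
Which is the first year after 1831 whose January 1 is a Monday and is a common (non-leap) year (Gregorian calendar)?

1838

Jan 1 advances by 2 weekdays after a leap year and by 1 after a common year.
1831: Jan 1 is Saturday.
1832: Sunday (leap)
1833: Tuesday
1834: Wednesday
1835: Thursday
1836: Friday (leap)
1837: Sunday
1838: Monday
1838 begins on a Monday and is a common year.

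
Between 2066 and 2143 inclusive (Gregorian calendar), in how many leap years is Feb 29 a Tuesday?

2

Leap years in 2066–2143: 18 of them.
Feb 29 weekday advances by 5 (mod 7) from one leap year to the next four years later (or differs when a century non-leap intervenes).
Leap-day weekdays: 2068:Wed 2072:Mon 2076:Sat 2080:Thu 2084:Tue✓ 2088:Sun 2092:Fri 2096:Wed 2104:Fri 2108:Wed 2112:Mon 2116:Sat 2120:Thu 2124:Tue✓ 2128:Sun 2132:Fri 2136:Wed 2140:Mon
Tuesday: 2084, 2124 → 2.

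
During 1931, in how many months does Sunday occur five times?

A month of length L has five Sundays iff its first Sunday is on day ≤ L−28 (so day 1–3 in a 31-day month, 1–2 in a 30-day month, day 1 in a leap February).
Checking each month of 1931: Jan starts Thu (31d); Feb starts Sun (28d); Mar starts Sun (31d) ✓; Apr starts Wed (30d); May starts Fri (31d) ✓; Jun starts Mon (30d); Jul starts Wed (31d); Aug starts Sat (31d) ✓; Sep starts Tue (30d); Oct starts Thu (31d); Nov starts Sun (30d) ✓; Dec starts Tue (31d).
Five-Sunday months: March, May, August, November → 4.

4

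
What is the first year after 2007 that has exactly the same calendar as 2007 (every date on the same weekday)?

Two years share a calendar iff Jan 1 falls on the same weekday and both are leap or both are common. 2007: Jan 1 is Monday, common year.
2008: Jan 1 Tuesday, leap
2009: Jan 1 Thursday, common
2010: Jan 1 Friday, common
2011: Jan 1 Saturday, common
2012: Jan 1 Sunday, leap
2013: Jan 1 Tuesday, common
2014: Jan 1 Wednesday, common
2015: Jan 1 Thursday, common
2016: Jan 1 Friday, leap
2017: Jan 1 Sunday, common
2018: Jan 1 Monday, common
2018 matches on both conditions.

2018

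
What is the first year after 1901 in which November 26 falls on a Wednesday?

1902

From one year to the next, a fixed date's weekday advances by 1, or by 2 when a Feb 29 lies between the two dates.
1901: November 26 is Tuesday.
1902: Wednesday (+1)
November 26 falls on a Wednesday in 1902.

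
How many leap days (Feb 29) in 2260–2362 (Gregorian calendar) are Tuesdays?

3

Leap years in 2260–2362: 25 of them.
Feb 29 weekday advances by 5 (mod 7) from one leap year to the next four years later (or differs when a century non-leap intervenes).
Leap-day weekdays: 2260:Wed 2264:Mon 2268:Sat 2272:Thu 2276:Tue✓ 2280:Sun 2284:Fri 2288:Wed 2292:Mon 2296:Sat 2304:Mon 2308:Sat 2312:Thu 2316:Tue✓ 2320:Sun 2324:Fri 2328:Wed 2332:Mon 2336:Sat 2340:Thu 2344:Tue✓ 2348:Sun 2352:Fri 2356:Wed 2360:Mon
Tuesday: 2276, 2316, 2344 → 3.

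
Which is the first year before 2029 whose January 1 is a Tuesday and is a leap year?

2008

Jan 1 advances by 2 weekdays after a leap year and by 1 after a common year.
2029: Jan 1 is Monday.
2028: Saturday (leap)
2027: Friday
2026: Thursday
2025: Wednesday
2024: Monday (leap)
2023: Sunday
2022: Saturday
2021: Friday
2020: Wednesday (leap)
2019: Tuesday
2018: Monday
2017: Sunday
2016: Friday (leap)
2015: Thursday
2014: Wednesday
2013: Tuesday
2012: Sunday (leap)
2011: Saturday
2010: Friday
2009: Thursday
2008: Tuesday (leap)
2008 begins on a Tuesday and is a leap year.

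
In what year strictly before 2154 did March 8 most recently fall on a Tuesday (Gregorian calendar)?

2146

From one year to the next, a fixed date's weekday advances by 1, or by 2 when a Feb 29 lies between the two dates.
2154: March 8 is Friday.
2153: Thursday (−1)
2152: Wednesday (−1)
2151: Monday (−2)
2150: Sunday (−1)
2149: Saturday (−1)
2148: Friday (−1)
2147: Wednesday (−2)
2146: Tuesday (−1)
March 8 falls on a Tuesday in 2146.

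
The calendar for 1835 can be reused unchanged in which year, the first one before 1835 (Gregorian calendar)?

1829

Two years share a calendar iff Jan 1 falls on the same weekday and both are leap or both are common. 1835: Jan 1 is Thursday, common year.
1834: Jan 1 Wednesday, common
1833: Jan 1 Tuesday, common
1832: Jan 1 Sunday, leap
1831: Jan 1 Saturday, common
1830: Jan 1 Friday, common
1829: Jan 1 Thursday, common
1829 matches on both conditions.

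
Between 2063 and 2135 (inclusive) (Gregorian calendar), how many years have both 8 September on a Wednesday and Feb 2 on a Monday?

2

Check each year's weekday for 8 September and Feb 2:
  2063: Sat/Fri  2064: Mon/Sat  2065: Tue/Mon  2066: Wed/Tue  2067: Thu/Wed  2068: Sat/Thu  2069: Sun/Sat  2070: Mon/Sun  2071: Tue/Mon  2072: Thu/Tue  2073: Fri/Thu  2074: Sat/Fri  2075: Sun/Sat  2076: Tue/Sun  …(45 more)…  2122: Tue/Mon  2123: Wed/Tue  2124: Fri/Wed  2125: Sat/Fri  2126: Sun/Sat  2127: Mon/Sun  2128: Wed/Mon ✓  2129: Thu/Wed  2130: Fri/Thu  2131: Sat/Fri  2132: Mon/Sat  2133: Tue/Mon  2134: Wed/Tue  2135: Thu/Wed
Both conditions hold in: 2088, 2128 — 2.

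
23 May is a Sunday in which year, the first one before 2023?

2021

From one year to the next, a fixed date's weekday advances by 1, or by 2 when a Feb 29 lies between the two dates.
2023: May 23 is Tuesday.
2022: Monday (−1)
2021: Sunday (−1)
23 May falls on a Sunday in 2021.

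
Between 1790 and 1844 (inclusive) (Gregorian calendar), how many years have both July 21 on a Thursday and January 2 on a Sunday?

Check each year's weekday for July 21 and January 2:
  1790: Wed/Sat  1791: Thu/Sun ✓  1792: Sat/Mon  1793: Sun/Wed  1794: Mon/Thu  1795: Tue/Fri  1796: Thu/Sat  1797: Fri/Mon  1798: Sat/Tue  1799: Sun/Wed  1800: Mon/Thu  1801: Tue/Fri  1802: Wed/Sat  1803: Thu/Sun ✓  …(27 more)…  1831: Thu/Sun ✓  1832: Sat/Mon  1833: Sun/Wed  1834: Mon/Thu  1835: Tue/Fri  1836: Thu/Sat  1837: Fri/Mon  1838: Sat/Tue  1839: Sun/Wed  1840: Tue/Thu  1841: Wed/Sat  1842: Thu/Sun ✓  1843: Fri/Mon  1844: Sun/Tue
Both conditions hold in: 1791, 1803, 1814, 1825, 1831, 1842 — 6.

6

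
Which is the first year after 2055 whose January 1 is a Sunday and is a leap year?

Jan 1 advances by 2 weekdays after a leap year and by 1 after a common year.
2055: Jan 1 is Friday.
2056: Saturday (leap)
2057: Monday
2058: Tuesday
2059: Wednesday
2060: Thursday (leap)
2061: Saturday
2062: Sunday
2063: Monday
2064: Tuesday (leap)
2065: Thursday
2066: Friday
2067: Saturday
2068: Sunday (leap)
2068 begins on a Sunday and is a leap year.

2068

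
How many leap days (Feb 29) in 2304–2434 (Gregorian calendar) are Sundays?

Leap years in 2304–2434: 33 of them.
Feb 29 weekday advances by 5 (mod 7) from one leap year to the next four years later (or differs when a century non-leap intervenes).
Leap-day weekdays: 2304:Mon 2308:Sat 2312:Thu 2316:Tue 2320:Sun✓ 2324:Fri 2328:Wed 2332:Mon 2336:Sat 2340:Thu 2344:Tue 2348:Sun✓ 2352:Fri …(7 more)… 2384:Wed 2388:Mon 2392:Sat 2396:Thu 2400:Tue 2404:Sun✓ 2408:Fri 2412:Wed 2416:Mon 2420:Sat 2424:Thu 2428:Tue 2432:Sun✓
Sunday: 2320, 2348, 2376, 2404, 2432 → 5.

5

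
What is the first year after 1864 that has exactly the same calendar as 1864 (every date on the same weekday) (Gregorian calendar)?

Two years share a calendar iff Jan 1 falls on the same weekday and both are leap or both are common. 1864: Jan 1 is Friday, leap year.
1865: Jan 1 Sunday, common
1866: Jan 1 Monday, common
1867: Jan 1 Tuesday, common
1868: Jan 1 Wednesday, leap
1869: Jan 1 Friday, common
1870: Jan 1 Saturday, common
1871: Jan 1 Sunday, common
1872: Jan 1 Monday, leap
1873: Jan 1 Wednesday, common
1874: Jan 1 Thursday, common
1875: Jan 1 Friday, common
1876: Jan 1 Saturday, leap
1877: Jan 1 Monday, common
1878: Jan 1 Tuesday, common
1879: Jan 1 Wednesday, common
1880: Jan 1 Thursday, leap
1881: Jan 1 Saturday, common
1882: Jan 1 Sunday, common
1883: Jan 1 Monday, common
1884: Jan 1 Tuesday, leap
1885: Jan 1 Thursday, common
1886: Jan 1 Friday, common
1887: Jan 1 Saturday, common
1888: Jan 1 Sunday, leap
1889: Jan 1 Tuesday, common
1890: Jan 1 Wednesday, common
1891: Jan 1 Thursday, common
1892: Jan 1 Friday, leap
1892 matches on both conditions.

1892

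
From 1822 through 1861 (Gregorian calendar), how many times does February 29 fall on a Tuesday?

1

Leap years in 1822–1861: 10 of them.
Feb 29 weekday advances by 5 (mod 7) from one leap year to the next four years later (or differs when a century non-leap intervenes).
Leap-day weekdays: 1824:Sun 1828:Fri 1832:Wed 1836:Mon 1840:Sat 1844:Thu 1848:Tue✓ 1852:Sun 1856:Fri 1860:Wed
Tuesday: 1848 → 1.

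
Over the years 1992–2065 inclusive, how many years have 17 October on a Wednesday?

Track 17 October's weekday year by year (advancing +1, or +2 across a Feb 29):
  1992: Sat  1993: Sun (+1)  1994: Mon (+1)  1995: Tue (+1)  1996: Thu (+2)
  1997: Fri (+1)  1998: Sat (+1)  1999: Sun (+1)  2000: Tue (+2)  2001: Wed (+1) ✓
  2002: Thu (+1)  2003: Fri (+1)  2004: Sun (+2)  2005: Mon (+1)  … (46 more years) …
  2052: Thu (+2)  2053: Fri (+1)  2054: Sat (+1)  2055: Sun (+1)  2056: Tue (+2)
  2057: Wed (+1) ✓  2058: Thu (+1)  2059: Fri (+1)  2060: Sun (+2)  2061: Mon (+1)
  2062: Tue (+1)  2063: Wed (+1) ✓  2064: Fri (+2)  2065: Sat (+1)
Wednesday years: 2001, 2007, 2012, 2018, 2029, 2035, 2040, 2046, 2057, 2063 — 10 in total.

10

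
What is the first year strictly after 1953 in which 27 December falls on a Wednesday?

From one year to the next, a fixed date's weekday advances by 1, or by 2 when a Feb 29 lies between the two dates.
1953: December 27 is Sunday.
1954: Monday (+1)
1955: Tuesday (+1)
1956: Thursday (+2)
1957: Friday (+1)
1958: Saturday (+1)
1959: Sunday (+1)
1960: Tuesday (+2)
1961: Wednesday (+1)
27 December falls on a Wednesday in 1961.

1961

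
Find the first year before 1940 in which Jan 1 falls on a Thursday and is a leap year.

Jan 1 advances by 2 weekdays after a leap year and by 1 after a common year.
1940: Jan 1 is Monday (leap).
1939: Sunday
1938: Saturday
1937: Friday
1936: Wednesday (leap)
1935: Tuesday
1934: Monday
1933: Sunday
1932: Friday (leap)
1931: Thursday
1930: Wednesday
1929: Tuesday
1928: Sunday (leap)
1927: Saturday
1926: Friday
1925: Thursday
1924: Tuesday (leap)
1923: Monday
1922: Sunday
1921: Saturday
1920: Thursday (leap)
1920 begins on a Thursday and is a leap year.

1920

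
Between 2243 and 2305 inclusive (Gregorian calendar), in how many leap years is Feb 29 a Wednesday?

Leap years in 2243–2305: 15 of them.
Feb 29 weekday advances by 5 (mod 7) from one leap year to the next four years later (or differs when a century non-leap intervenes).
Leap-day weekdays: 2244:Thu 2248:Tue 2252:Sun 2256:Fri 2260:Wed✓ 2264:Mon 2268:Sat 2272:Thu 2276:Tue 2280:Sun 2284:Fri 2288:Wed✓ 2292:Mon 2296:Sat 2304:Mon
Wednesday: 2260, 2288 → 2.

2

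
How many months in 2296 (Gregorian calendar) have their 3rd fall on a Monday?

Check the 3rd of each month of 2296: Jan 3: Fri, Feb 3: Mon, Mar 3: Tue, Apr 3: Fri, May 3: Sun, Jun 3: Wed, Jul 3: Fri, Aug 3: Mon, Sep 3: Thu, Oct 3: Sat, Nov 3: Tue, Dec 3: Thu.
Monday occurs in February, August — 2 months.

2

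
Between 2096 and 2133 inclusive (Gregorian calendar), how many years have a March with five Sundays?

March has 31 days; it has five Sundays when Sunday falls among the first (month-length − 28) days — i.e. when March 1 is one of Sunday/Saturday/Friday.
March 1 by year: 2096:Thu 2097:Fri✓ 2098:Sat✓ 2099:Sun✓ 2100:Mon 2101:Tue 2102:Wed 2103:Thu 2104:Sat✓ 2105:Sun✓ 2106:Mon 2107:Tue 2108:Thu 2109:Fri✓ 2110:Sat✓ …(8 more)… 2119:Wed 2120:Fri✓ 2121:Sat✓ 2122:Sun✓ 2123:Mon 2124:Wed 2125:Thu 2126:Fri✓ 2127:Sat✓ 2128:Mon 2129:Tue 2130:Wed 2131:Thu 2132:Sat✓ 2133:Sun✓
Years with five Sundays: 2097, 2098, 2099, 2104, 2105, 2109, 2110, 2111, 2115, 2116, 2120, 2121, 2122, 2126, 2127, 2132, 2133 → 17.

17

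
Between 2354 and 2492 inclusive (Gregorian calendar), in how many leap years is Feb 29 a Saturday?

Leap years in 2354–2492: 35 of them.
Feb 29 weekday advances by 5 (mod 7) from one leap year to the next four years later (or differs when a century non-leap intervenes).
Leap-day weekdays: 2356:Wed 2360:Mon 2364:Sat✓ 2368:Thu 2372:Tue 2376:Sun 2380:Fri 2384:Wed 2388:Mon 2392:Sat✓ 2396:Thu 2400:Tue 2404:Sun …(9 more)… 2444:Mon 2448:Sat✓ 2452:Thu 2456:Tue 2460:Sun 2464:Fri 2468:Wed 2472:Mon 2476:Sat✓ 2480:Thu 2484:Tue 2488:Sun 2492:Fri
Saturday: 2364, 2392, 2420, 2448, 2476 → 5.

5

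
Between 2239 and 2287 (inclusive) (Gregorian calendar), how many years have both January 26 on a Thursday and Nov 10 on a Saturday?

1

Check each year's weekday for January 26 and Nov 10:
  2239: Sat/Sun  2240: Sun/Tue  2241: Tue/Wed  2242: Wed/Thu  2243: Thu/Fri  2244: Fri/Sun  2245: Sun/Mon  2246: Mon/Tue  2247: Tue/Wed  2248: Wed/Fri  2249: Fri/Sat  2250: Sat/Sun  2251: Sun/Mon  2252: Mon/Wed  …(21 more)…  2274: Mon/Tue  2275: Tue/Wed  2276: Wed/Fri  2277: Fri/Sat  2278: Sat/Sun  2279: Sun/Mon  2280: Mon/Wed  2281: Wed/Thu  2282: Thu/Fri  2283: Fri/Sat  2284: Sat/Mon  2285: Mon/Tue  2286: Tue/Wed  2287: Wed/Thu
Both conditions hold in: 2260 — 1.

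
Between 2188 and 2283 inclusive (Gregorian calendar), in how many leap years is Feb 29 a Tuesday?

3

Leap years in 2188–2283: 23 of them.
Feb 29 weekday advances by 5 (mod 7) from one leap year to the next four years later (or differs when a century non-leap intervenes).
Leap-day weekdays: 2188:Fri 2192:Wed 2196:Mon 2204:Wed 2208:Mon 2212:Sat 2216:Thu 2220:Tue✓ 2224:Sun 2228:Fri 2232:Wed 2236:Mon 2240:Sat 2244:Thu 2248:Tue✓ 2252:Sun 2256:Fri 2260:Wed 2264:Mon 2268:Sat 2272:Thu 2276:Tue✓ 2280:Sun
Tuesday: 2220, 2248, 2276 → 3.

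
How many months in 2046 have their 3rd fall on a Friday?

1

Check the 3rd of each month of 2046: Jan 3: Wed, Feb 3: Sat, Mar 3: Sat, Apr 3: Tue, May 3: Thu, Jun 3: Sun, Jul 3: Tue, Aug 3: Fri, Sep 3: Mon, Oct 3: Wed, Nov 3: Sat, Dec 3: Mon.
Friday occurs in August — 1 month.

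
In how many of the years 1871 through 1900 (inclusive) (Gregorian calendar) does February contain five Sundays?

February has 28 days (29 in leap years); it has five Sundays when Sunday falls among the first (month-length − 28) days — i.e. when February 1 is Sunday in a leap year (never in a common year).
February 1 by year: 1871:Wed 1872:Thu 1873:Sat 1874:Sun 1875:Mon 1876:Tue 1877:Thu 1878:Fri 1879:Sat 1880:Sun✓ 1881:Tue 1882:Wed 1883:Thu 1884:Fri 1885:Sun 1886:Mon 1887:Tue 1888:Wed 1889:Fri 1890:Sat 1891:Sun 1892:Mon 1893:Wed 1894:Thu 1895:Fri 1896:Sat 1897:Mon 1898:Tue 1899:Wed 1900:Thu
Years with five Sundays: 1880 → 1.

1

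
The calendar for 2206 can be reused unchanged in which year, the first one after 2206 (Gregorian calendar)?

2217

Two years share a calendar iff Jan 1 falls on the same weekday and both are leap or both are common. 2206: Jan 1 is Wednesday, common year.
2207: Jan 1 Thursday, common
2208: Jan 1 Friday, leap
2209: Jan 1 Sunday, common
2210: Jan 1 Monday, common
2211: Jan 1 Tuesday, common
2212: Jan 1 Wednesday, leap
2213: Jan 1 Friday, common
2214: Jan 1 Saturday, common
2215: Jan 1 Sunday, common
2216: Jan 1 Monday, leap
2217: Jan 1 Wednesday, common
2217 matches on both conditions.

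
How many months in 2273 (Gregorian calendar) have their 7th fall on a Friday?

Check the 7th of each month of 2273: Jan 7: Tue, Feb 7: Fri, Mar 7: Fri, Apr 7: Mon, May 7: Wed, Jun 7: Sat, Jul 7: Mon, Aug 7: Thu, Sep 7: Sun, Oct 7: Tue, Nov 7: Fri, Dec 7: Sun.
Friday occurs in February, March, November — 3 months.

3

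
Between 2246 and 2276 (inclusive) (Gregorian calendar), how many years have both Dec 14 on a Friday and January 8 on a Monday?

Check each year's weekday for Dec 14 and January 8:
  2246: Mon/Thu  2247: Tue/Fri  2248: Thu/Sat  2249: Fri/Mon ✓  2250: Sat/Tue  2251: Sun/Wed  2252: Tue/Thu  2253: Wed/Sat  2254: Thu/Sun  2255: Fri/Mon ✓  2256: Sun/Tue  2257: Mon/Thu  2258: Tue/Fri  2259: Wed/Sat  …(3 more)…  2263: Mon/Thu  2264: Wed/Fri  2265: Thu/Sun  2266: Fri/Mon ✓  2267: Sat/Tue  2268: Mon/Wed  2269: Tue/Fri  2270: Wed/Sat  2271: Thu/Sun  2272: Sat/Mon  2273: Sun/Wed  2274: Mon/Thu  2275: Tue/Fri  2276: Thu/Sat
Both conditions hold in: 2249, 2255, 2266 — 3.

3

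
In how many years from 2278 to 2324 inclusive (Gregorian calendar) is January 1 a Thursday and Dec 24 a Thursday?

4

Check each year's weekday for January 1 and Dec 24:
  2278: Tue/Tue  2279: Wed/Wed  2280: Thu/Fri  2281: Sat/Sat  2282: Sun/Sun  2283: Mon/Mon  2284: Tue/Wed  2285: Thu/Thu ✓  2286: Fri/Fri  2287: Sat/Sat  2288: Sun/Mon  2289: Tue/Tue  2290: Wed/Wed  2291: Thu/Thu ✓  …(19 more)…  2311: Sun/Sun  2312: Mon/Tue  2313: Wed/Wed  2314: Thu/Thu ✓  2315: Fri/Fri  2316: Sat/Sun  2317: Mon/Mon  2318: Tue/Tue  2319: Wed/Wed  2320: Thu/Fri  2321: Sat/Sat  2322: Sun/Sun  2323: Mon/Mon  2324: Tue/Wed
Both conditions hold in: 2285, 2291, 2303, 2314 — 4.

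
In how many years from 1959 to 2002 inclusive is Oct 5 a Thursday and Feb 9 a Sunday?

0

Check each year's weekday for Oct 5 and Feb 9:
  1959: Mon/Mon  1960: Wed/Tue  1961: Thu/Thu  1962: Fri/Fri  1963: Sat/Sat  1964: Mon/Sun  1965: Tue/Tue  1966: Wed/Wed  1967: Thu/Thu  1968: Sat/Fri  1969: Sun/Sun  1970: Mon/Mon  1971: Tue/Tue  1972: Thu/Wed  …(16 more)…  1989: Thu/Thu  1990: Fri/Fri  1991: Sat/Sat  1992: Mon/Sun  1993: Tue/Tue  1994: Wed/Wed  1995: Thu/Thu  1996: Sat/Fri  1997: Sun/Sun  1998: Mon/Mon  1999: Tue/Tue  2000: Thu/Wed  2001: Fri/Fri  2002: Sat/Sat
Both conditions hold in: no year — 0.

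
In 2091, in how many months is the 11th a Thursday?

2

Check the 11th of each month of 2091: Jan 11: Thu, Feb 11: Sun, Mar 11: Sun, Apr 11: Wed, May 11: Fri, Jun 11: Mon, Jul 11: Wed, Aug 11: Sat, Sep 11: Tue, Oct 11: Thu, Nov 11: Sun, Dec 11: Tue.
Thursday occurs in January, October — 2 months.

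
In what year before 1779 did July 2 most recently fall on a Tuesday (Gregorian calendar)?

1776

From one year to the next, a fixed date's weekday advances by 1, or by 2 when a Feb 29 lies between the two dates.
1779: July 2 is Friday.
1778: Thursday (−1)
1777: Wednesday (−1)
1776: Tuesday (−1)
July 2 falls on a Tuesday in 1776.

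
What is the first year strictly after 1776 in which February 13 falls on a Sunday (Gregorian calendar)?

From one year to the next, a fixed date's weekday advances by 1, or by 2 when a Feb 29 lies between the two dates.
1776: February 13 is Tuesday.
1777: Thursday (+2)
1778: Friday (+1)
1779: Saturday (+1)
1780: Sunday (+1)
February 13 falls on a Sunday in 1780.

1780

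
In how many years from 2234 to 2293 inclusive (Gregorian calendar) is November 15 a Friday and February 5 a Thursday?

Check each year's weekday for November 15 and February 5:
  2234: Sat/Wed  2235: Sun/Thu  2236: Tue/Fri  2237: Wed/Sun  2238: Thu/Mon  2239: Fri/Tue  2240: Sun/Wed  2241: Mon/Fri  2242: Tue/Sat  2243: Wed/Sun  2244: Fri/Mon  2245: Sat/Wed  2246: Sun/Thu  2247: Mon/Fri  …(32 more)…  2280: Mon/Thu  2281: Tue/Sat  2282: Wed/Sun  2283: Thu/Mon  2284: Sat/Tue  2285: Sun/Thu  2286: Mon/Fri  2287: Tue/Sat  2288: Thu/Sun  2289: Fri/Tue  2290: Sat/Wed  2291: Sun/Thu  2292: Tue/Fri  2293: Wed/Sun
Both conditions hold in: no year — 0.

0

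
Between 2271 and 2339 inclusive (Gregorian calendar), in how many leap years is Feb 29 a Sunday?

Leap years in 2271–2339: 16 of them.
Feb 29 weekday advances by 5 (mod 7) from one leap year to the next four years later (or differs when a century non-leap intervenes).
Leap-day weekdays: 2272:Thu 2276:Tue 2280:Sun✓ 2284:Fri 2288:Wed 2292:Mon 2296:Sat 2304:Mon 2308:Sat 2312:Thu 2316:Tue 2320:Sun✓ 2324:Fri 2328:Wed 2332:Mon 2336:Sat
Sunday: 2280, 2320 → 2.

2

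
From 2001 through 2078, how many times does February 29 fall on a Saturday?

Leap years in 2001–2078: 19 of them.
Feb 29 weekday advances by 5 (mod 7) from one leap year to the next four years later (or differs when a century non-leap intervenes).
Leap-day weekdays: 2004:Sun 2008:Fri 2012:Wed 2016:Mon 2020:Sat✓ 2024:Thu 2028:Tue 2032:Sun 2036:Fri 2040:Wed 2044:Mon 2048:Sat✓ 2052:Thu 2056:Tue 2060:Sun 2064:Fri 2068:Wed 2072:Mon 2076:Sat✓
Saturday: 2020, 2048, 2076 → 3.

3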